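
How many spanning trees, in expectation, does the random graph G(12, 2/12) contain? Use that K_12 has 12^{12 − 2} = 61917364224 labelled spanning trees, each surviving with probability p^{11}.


K_12 has 12^{12 − 2} = 61917364224 labelled spanning trees.
For each such spanning tree H, let X_H = 1 if all 11 edges of H are present in G. Then P[X_H = 1] = p^{11} = (1/6)^{11} = 1/362797056.
Summing the indicators: E[X] = Σ_H E[X_H] = 61917364224 · p^{11} = 61917364224 · 1/362797056 = 512/3.
Numerically: E[X] ≈ 170.7.

E[X] = 61917364224 · (1/6)^{11} = 512/3 ≈ 170.7.


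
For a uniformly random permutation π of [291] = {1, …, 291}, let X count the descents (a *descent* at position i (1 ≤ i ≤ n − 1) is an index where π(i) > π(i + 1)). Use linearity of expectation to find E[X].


Write X = Σ X_I over i = 1, …, 290, with X_I the indicator of one descent.
There are 290 indicators.
For each fixed i, the pair (π(i), π(i+1)) is a uniformly random ordered pair of distinct values from {1, …, 291}; by symmetry P[π(i) > π(i+1)] = 1/2.
By linearity: E[X] = 290 · (1/2) = (291 − 1) · (1/2) = 145 ≈ 145.000.

E[X] = 145 = 145.000.


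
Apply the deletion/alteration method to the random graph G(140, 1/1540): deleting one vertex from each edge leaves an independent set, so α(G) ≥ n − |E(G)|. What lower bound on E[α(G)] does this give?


E[|E(G)|] = C(140, 2)·p = 9730 · (1/1540) = 139/22.
E[α(G)] ≥ n − E[|E(G)|] = 140 − 139/22 = 2941/22.
Numerically: ≈ 133.6818.
(This is only a lower bound; the true E[α(G)] may be larger.)

E[α(G)] ≥ 2941/22 ≈ 133.6818.


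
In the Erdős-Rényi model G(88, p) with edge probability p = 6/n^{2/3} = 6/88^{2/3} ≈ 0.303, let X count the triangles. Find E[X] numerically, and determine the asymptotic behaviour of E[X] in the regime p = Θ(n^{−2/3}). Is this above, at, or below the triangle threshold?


Number of potential triangles: C(88, 3) = 109736.
Each occurs with probability p³ ≈ (0.303)³ ≈ 2.78926e-02.
By linearity: E[X] = C(88, 3)·p³ ≈ 109736 · 2.78926e-02 ≈ 3060.818.
Since α = 2/3 < 1, p = c/n^{2/3} ≫ 1/n is above the triangle threshold p ~ 1/n. Asymptotically E[X] ~ (c³/6)·n^{3(1−α)} = (6³/6)·n^{1} → ∞; triangles are abundant w.h.p.

E[X] ≈ 3060.818; in regime p = Θ(1/n^{2/3}) E[X] diverges (above the triangle threshold p ~ 1/n).


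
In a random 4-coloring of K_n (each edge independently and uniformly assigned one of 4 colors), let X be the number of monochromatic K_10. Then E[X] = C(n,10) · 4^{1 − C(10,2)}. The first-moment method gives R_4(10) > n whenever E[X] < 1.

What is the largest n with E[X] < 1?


We need C(n, 10) · 4^{1 − 45} < 1, i.e. C(n, 10) < 4^{45 − 1} = 309485009821345068724781056.
Check values of n near the boundary:
  n = 2022: C(2022, 10) = 307870445231474093395937796; 307870445231474093395937796 < 309485009821345068724781056? YES
  n = 2023: C(2023, 10) = 309399856285778485315440716; 309399856285778485315440716 < 309485009821345068724781056? YES
  n = 2024: C(2024, 10) = 310936101848269937576192656; 310936101848269937576192656 < 309485009821345068724781056? NO
The largest n with C(n, 10) < 309485009821345068724781056 is n = 2023 (where E[X] = 77349964071444621328860179/77371252455336267181195264 ≈ 0.9997). Hence R_4(10) > 2023, i.e. R_4(10) ≥ 2024.

Largest n = 2023; hence R_4(10) > 2023.


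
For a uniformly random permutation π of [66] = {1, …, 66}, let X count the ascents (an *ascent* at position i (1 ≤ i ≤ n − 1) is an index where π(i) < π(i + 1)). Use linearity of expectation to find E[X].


Write X = Σ X_I over i = 1, …, 65, with X_I the indicator of one ascent.
There are 65 indicators.
For each fixed i, the pair (π(i), π(i+1)) is a uniformly random ordered pair of distinct values from {1, …, 66}; by symmetry P[π(i) < π(i+1)] = 1/2.
By linearity: E[X] = 65 · (1/2) = (66 − 1) · (1/2) = 65/2 ≈ 32.500.

E[X] = 65/2 = 32.500.


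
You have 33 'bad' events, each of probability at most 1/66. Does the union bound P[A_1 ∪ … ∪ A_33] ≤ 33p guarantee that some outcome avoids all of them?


Union bound: P[∪_{i=1}^{33} A_i] ≤ Σ_i P[A_i] ≤ 33·p = 33·(1/66) = 1/2.
Numerically: 1/2 ≈ 0.50000.
Is 1/2 < 1? YES.
Since P[∪ A_i] ≤ 1/2 < 1, the complement has P[∩ A_i^c] ≥ 1 − 1/2 = 1/2 > 0, so some outcome avoids every A_i.

33·p = 1/2 ≈ 0.50000; existence CERTIFIED by the union bound.


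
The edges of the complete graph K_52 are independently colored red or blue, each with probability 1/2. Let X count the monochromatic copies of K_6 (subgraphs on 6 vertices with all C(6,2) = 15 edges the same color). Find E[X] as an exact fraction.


Let X = Σ_S X_S over the C(52, 6) = 20358520 subsets S of size 6, where X_S = 1 if the K_6 on S is monochromatic.
For a fixed S, the K_6 on S has C(6, 2) = 15 edges. P[all 15 edges red] = (1/2)^15, and likewise for blue, so P[monochromatic] = 2·(1/2)^15 = 2^{1 − 15} = 1/16384.
By linearity of expectation: E[X] = C(52, 6) · 2^{1 − 15} = 20358520 · 1/16384 = 2544815/2048.
Numerically: E[X] ≈ 1242.58545.

E[X] = C(52,6)·2^(1−C(6,2)) = 2544815/2048 ≈ 1242.58545.


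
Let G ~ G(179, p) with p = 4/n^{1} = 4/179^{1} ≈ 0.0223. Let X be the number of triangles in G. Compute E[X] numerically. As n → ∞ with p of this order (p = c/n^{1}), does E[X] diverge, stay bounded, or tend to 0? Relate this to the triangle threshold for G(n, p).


Number of potential triangles: C(179, 3) = 939929.
Each occurs with probability p³ ≈ (0.0223)³ ≈ 1.11589e-05.
By linearity: E[X] = C(179, 3)·p³ ≈ 939929 · 1.11589e-05 ≈ 10.489.
Here α = 1, so p = 4/n is exactly at the triangle threshold p ~ 1/n. Asymptotically E[X] → c³/6 = 4³/6 = 32/3 ≈ 10.667, a bounded constant. In this regime the triangle count is asymptotically Poisson(c³/6).

E[X] ≈ 10.489; in regime p = Θ(1/n^{1}) E[X] stays bounded (at the triangle threshold p ~ 1/n).


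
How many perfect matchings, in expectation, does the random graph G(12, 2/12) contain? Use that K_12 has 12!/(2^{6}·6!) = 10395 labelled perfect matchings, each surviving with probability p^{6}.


K_12 has 12!/(2^{6}·6!) = 10395 labelled perfect matchings.
For each such perfect matching H, let X_H = 1 if all 6 edges of H are present in G. Then P[X_H = 1] = p^{6} = (1/6)^{6} = 1/46656.
Summing the indicators: E[X] = Σ_H E[X_H] = 10395 · p^{6} = 10395 · 1/46656 = 385/1728.
Numerically: E[X] ≈ 0.222801.

E[X] = 10395 · (1/6)^{6} = 385/1728 ≈ 0.222801.


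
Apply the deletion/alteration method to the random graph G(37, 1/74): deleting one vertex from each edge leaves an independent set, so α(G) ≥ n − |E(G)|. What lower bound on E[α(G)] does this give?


E[|E(G)|] = C(37, 2)·p = 666 · (1/74) = 9.
E[α(G)] ≥ n − E[|E(G)|] = 37 − 9 = 28.
Numerically: ≈ 28.00000.
(This is only a lower bound; the true E[α(G)] may be larger.)

E[α(G)] ≥ 28 ≈ 28.00000.


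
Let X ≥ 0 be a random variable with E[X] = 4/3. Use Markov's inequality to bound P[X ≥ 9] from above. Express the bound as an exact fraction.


μ = E[X] = 4/3, a = 9.
Markov: P[X ≥ 9] ≤ μ/a = (4/3)/9 = 4/27.
Numerically: ≈ 0.14815.
(Since a = 9 > μ = 1.33333, the bound 4/27 is < 1 and informative.)

P[X ≥ 9] ≤ 4/27 ≈ 0.14815.


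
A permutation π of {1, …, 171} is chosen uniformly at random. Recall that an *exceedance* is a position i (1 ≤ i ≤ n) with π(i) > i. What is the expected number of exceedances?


Write X = Σ_{i=1}^{171} X_i, where X_i = 1_{π(i) > i}.
For each fixed i, π(i) is uniform over {1, …, 171} (marginal of a uniform permutation), so P[π(i) > i] = (n − i)/n. Summing: Σ_{i=1}^{171} (n − i)/n = (0 + 1 + … + 170)/171 = 171(171 − 1)/(2·171) = (171 − 1)/2.
Hence E[X] = Σ_{i=1}^{171} (171 − i)/171 = 85 ≈ 85.000.

E[X] = 85 = 85.000.


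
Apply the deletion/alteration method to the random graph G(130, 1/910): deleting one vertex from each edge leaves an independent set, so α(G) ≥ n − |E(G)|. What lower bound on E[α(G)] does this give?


E[|E(G)|] = C(130, 2)·p = 8385 · (1/910) = 129/14.
E[α(G)] ≥ n − E[|E(G)|] = 130 − 129/14 = 1691/14.
Numerically: ≈ 120.785714.
(This is only a lower bound; the true E[α(G)] may be larger.)

E[α(G)] ≥ 1691/14 ≈ 120.785714.


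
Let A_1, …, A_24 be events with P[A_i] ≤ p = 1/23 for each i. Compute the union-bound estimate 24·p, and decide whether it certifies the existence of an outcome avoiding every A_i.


Union bound: P[∪_{i=1}^{24} A_i] ≤ Σ_i P[A_i] ≤ 24·p = 24·(1/23) = 24/23.
Numerically: 24/23 ≈ 1.043478.
Is 24/23 < 1? NO.
Since the bound 24/23 is ≥ 1, the union bound is uninformative here; it does NOT by itself certify existence.

24·p = 24/23 ≈ 1.043478; existence NOT certified by the union bound.


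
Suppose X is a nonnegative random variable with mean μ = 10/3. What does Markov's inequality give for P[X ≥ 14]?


μ = E[X] = 10/3, a = 14.
Markov: P[X ≥ 14] ≤ μ/a = (10/3)/14 = 5/21.
Numerically: ≈ 0.23810.
(Since a = 14 > μ = 3.33333, the bound 5/21 is < 1 and informative.)

P[X ≥ 14] ≤ 5/21 ≈ 0.23810.


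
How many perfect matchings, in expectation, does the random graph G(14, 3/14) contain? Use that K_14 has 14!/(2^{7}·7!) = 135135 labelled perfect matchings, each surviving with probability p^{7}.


K_14 has 14!/(2^{7}·7!) = 135135 labelled perfect matchings.
For each such perfect matching H, let X_H = 1 if all 7 edges of H are present in G. Then P[X_H = 1] = p^{7} = (3/14)^{7} = 2187/105413504.
By linearity of expectation: E[X] = Σ_H E[X_H] = 135135 · p^{7} = 135135 · 2187/105413504 = 42220035/15059072.
Numerically: E[X] ≈ 2.8.

E[X] = 135135 · (3/14)^{7} = 42220035/15059072 ≈ 2.8.


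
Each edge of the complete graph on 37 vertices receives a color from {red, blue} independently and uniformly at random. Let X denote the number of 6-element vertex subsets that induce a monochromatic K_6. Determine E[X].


Let X = Σ_S X_S over the C(37, 6) = 2324784 subsets S of size 6, where X_S = 1 if the K_6 on S is monochromatic.
For a fixed S, the K_6 on S has C(6, 2) = 15 edges. P[all 15 edges red] = (1/2)^15, and likewise for blue, so P[monochromatic] = 2·(1/2)^15 = 2^{1 − 15} = 1/16384.
Summing: E[X] = C(37, 6) · 2^{1 − 15} = 2324784 · 1/16384 = 145299/1024.
Numerically: E[X] ≈ 141.8936.

E[X] = C(37,6)·2^(1−C(6,2)) = 145299/1024 ≈ 141.8936.


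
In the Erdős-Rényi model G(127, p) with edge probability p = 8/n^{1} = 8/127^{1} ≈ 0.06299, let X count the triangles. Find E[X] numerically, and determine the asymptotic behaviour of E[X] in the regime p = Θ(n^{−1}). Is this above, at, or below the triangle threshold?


Number of potential triangles: C(127, 3) = 333375.
Each occurs with probability p³ ≈ (0.06299)³ ≈ 2.499533e-04.
By linearity: E[X] = C(127, 3)·p³ ≈ 333375 · 2.499533e-04 ≈ 83.3282.
Here α = 1, so p = 8/n is exactly at the triangle threshold p ~ 1/n. Asymptotically E[X] → c³/6 = 8³/6 = 256/3 ≈ 85.3333, a bounded constant. In this regime the triangle count is asymptotically Poisson(c³/6).

E[X] ≈ 83.3282; in regime p = Θ(1/n^{1}) E[X] stays bounded (at the triangle threshold p ~ 1/n).


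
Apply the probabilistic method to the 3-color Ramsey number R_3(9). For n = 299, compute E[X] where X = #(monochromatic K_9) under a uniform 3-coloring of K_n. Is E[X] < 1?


E[X] = C(299, 9) · 3^{1 − 36} = 46610674441390059 · 3^{−35} = 46610674441390059/50031545098999707.
As a reduced fraction: E[X] = 15536891480463353/16677181699666569 ≈ 0.931626.
Is E[X] < 1? YES.
Since E[X] < 1, there exists a 3-coloring of K_{299} with no monochromatic K_9; hence R_3(9) > 299.

E[X] = 15536891480463353/16677181699666569 ≈ 0.931626; E[X] < 1, so R_3(9) > 299.


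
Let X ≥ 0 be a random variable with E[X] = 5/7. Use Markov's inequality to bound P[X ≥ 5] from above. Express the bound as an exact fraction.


μ = E[X] = 5/7, a = 5.
Markov: P[X ≥ 5] ≤ μ/a = (5/7)/5 = 1/7.
Numerically: ≈ 0.142857.
(Since a = 5 > μ = 0.714286, the bound 1/7 is < 1 and informative.)

P[X ≥ 5] ≤ 1/7 ≈ 0.142857.


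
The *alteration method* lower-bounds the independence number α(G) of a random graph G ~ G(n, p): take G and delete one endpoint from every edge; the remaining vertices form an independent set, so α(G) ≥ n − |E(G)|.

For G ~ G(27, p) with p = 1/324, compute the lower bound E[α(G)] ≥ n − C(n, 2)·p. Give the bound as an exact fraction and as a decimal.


E[|E(G)|] = C(27, 2)·p = 351 · (1/324) = 13/12.
E[α(G)] ≥ n − E[|E(G)|] = 27 − 13/12 = 311/12.
Numerically: ≈ 25.916667.
(This is only a lower bound; the true E[α(G)] may be larger.)

E[α(G)] ≥ 311/12 ≈ 25.916667.


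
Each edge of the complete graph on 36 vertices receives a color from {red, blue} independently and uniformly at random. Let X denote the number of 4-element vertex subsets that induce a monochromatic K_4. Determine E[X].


Let X = Σ_S X_S over the C(36, 4) = 58905 subsets S of size 4, where X_S = 1 if the K_4 on S is monochromatic.
For a fixed S, the K_4 on S has C(4, 2) = 6 edges. P[all 6 edges red] = (1/2)^6, and likewise for blue, so P[monochromatic] = 2·(1/2)^6 = 2^{1 − 6} = 1/32.
By linearity of expectation: E[X] = C(36, 4) · 2^{1 − 6} = 58905 · 1/32 = 58905/32.
Numerically: E[X] ≈ 1840.78125.

E[X] = C(36,4)·2^(1−C(4,2)) = 58905/32 ≈ 1840.78125.


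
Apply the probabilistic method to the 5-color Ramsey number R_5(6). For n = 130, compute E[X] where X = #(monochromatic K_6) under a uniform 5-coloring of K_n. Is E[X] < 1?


E[X] = C(130, 6) · 5^{1 − 15} = 5963412000 · 5^{−14} = 5963412000/6103515625.
As a reduced fraction: E[X] = 47707296/48828125 ≈ 0.9770.
Is E[X] < 1? YES.
Since E[X] < 1, there exists a 5-coloring of K_{130} with no monochromatic K_6; hence R_5(6) > 130.

E[X] = 47707296/48828125 ≈ 0.9770; E[X] < 1, so R_5(6) > 130.


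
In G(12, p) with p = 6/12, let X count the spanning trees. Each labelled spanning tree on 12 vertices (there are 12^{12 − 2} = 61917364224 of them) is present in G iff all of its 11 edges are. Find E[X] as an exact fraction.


K_12 has 12^{12 − 2} = 61917364224 labelled spanning trees.
For each such spanning tree H, let X_H = 1 if all 11 edges of H are present in G. Then P[X_H = 1] = p^{11} = (1/2)^{11} = 1/2048.
Summing the indicators: E[X] = Σ_H E[X_H] = 61917364224 · p^{11} = 61917364224 · 1/2048 = 30233088.
Numerically: E[X] ≈ 3.023e+07.

E[X] = 61917364224 · (1/2)^{11} = 30233088 ≈ 3.023e+07.


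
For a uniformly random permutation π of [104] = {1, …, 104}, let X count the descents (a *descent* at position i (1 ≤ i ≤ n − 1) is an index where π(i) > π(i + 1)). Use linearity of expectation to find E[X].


Write X = Σ X_I over i = 1, …, 103, with X_I the indicator of one descent.
There are 103 indicators.
For each fixed i, the pair (π(i), π(i+1)) is a uniformly random ordered pair of distinct values from {1, …, 104}; by symmetry P[π(i) > π(i+1)] = 1/2.
By linearity: E[X] = 103 · (1/2) = (104 − 1) · (1/2) = 103/2 ≈ 51.500000.

E[X] = 103/2 = 51.500000.


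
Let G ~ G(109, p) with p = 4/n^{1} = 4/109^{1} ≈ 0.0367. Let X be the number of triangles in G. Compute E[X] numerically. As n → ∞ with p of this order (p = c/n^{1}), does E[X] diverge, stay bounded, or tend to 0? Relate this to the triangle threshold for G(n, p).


Number of potential triangles: C(109, 3) = 209934.
Each occurs with probability p³ ≈ (0.0367)³ ≈ 4.941974e-05.
By linearity: E[X] = C(109, 3)·p³ ≈ 209934 · 4.941974e-05 ≈ 10.3749.
Here α = 1, so p = 4/n is exactly at the triangle threshold p ~ 1/n. Asymptotically E[X] → c³/6 = 4³/6 = 32/3 ≈ 10.6667, a bounded constant. In this regime the triangle count is asymptotically Poisson(c³/6).

E[X] ≈ 10.3749; in regime p = Θ(1/n^{1}) E[X] stays bounded (at the triangle threshold p ~ 1/n).


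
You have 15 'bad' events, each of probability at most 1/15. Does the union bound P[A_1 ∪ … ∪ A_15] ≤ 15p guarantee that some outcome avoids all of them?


Union bound: P[∪_{i=1}^{15} A_i] ≤ Σ_i P[A_i] ≤ 15·p = 15·(1/15) = 1.
Numerically: 1 ≈ 1.00000.
Is 1 < 1? NO.
Since the bound 1 is ≥ 1, the union bound is uninformative here; it does NOT by itself certify existence.

15·p = 1 ≈ 1.00000; existence NOT certified by the union bound.


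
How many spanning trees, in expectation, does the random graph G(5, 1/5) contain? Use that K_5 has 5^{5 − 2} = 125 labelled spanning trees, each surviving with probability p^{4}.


K_5 has 5^{5 − 2} = 125 labelled spanning trees.
For each such spanning tree H, let X_H = 1 if all 4 edges of H are present in G. Then P[X_H = 1] = p^{4} = (1/5)^{4} = 1/625.
Summing the indicators: E[X] = Σ_H E[X_H] = 125 · p^{4} = 125 · 1/625 = 1/5.
Numerically: E[X] ≈ 0.2.

E[X] = 125 · (1/5)^{4} = 1/5 ≈ 0.2.


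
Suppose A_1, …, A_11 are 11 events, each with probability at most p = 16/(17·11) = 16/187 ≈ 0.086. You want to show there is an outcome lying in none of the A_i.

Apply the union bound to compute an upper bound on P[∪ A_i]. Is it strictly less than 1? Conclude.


Union bound: P[∪_{i=1}^{11} A_i] ≤ Σ_i P[A_i] ≤ 11·p = 11·(16/187) = 16/17.
Numerically: 16/17 ≈ 0.941.
Is 16/17 < 1? YES.
Since P[∪ A_i] ≤ 16/17 < 1, the complement has P[∩ A_i^c] ≥ 1 − 16/17 = 1/17 > 0, so some outcome avoids every A_i.

11·p = 16/17 ≈ 0.941; existence CERTIFIED by the union bound.


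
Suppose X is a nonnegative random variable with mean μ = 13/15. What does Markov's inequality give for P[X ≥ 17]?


μ = E[X] = 13/15, a = 17.
Markov: P[X ≥ 17] ≤ μ/a = (13/15)/17 = 13/255.
Numerically: ≈ 0.05098.
(Since a = 17 > μ = 0.86667, the bound 13/255 is < 1 and informative.)

P[X ≥ 17] ≤ 13/255 ≈ 0.05098.


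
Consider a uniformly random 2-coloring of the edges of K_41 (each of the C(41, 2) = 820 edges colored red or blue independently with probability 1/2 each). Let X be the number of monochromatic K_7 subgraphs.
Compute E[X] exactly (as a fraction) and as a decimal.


Let X = Σ_S X_S over the C(41, 7) = 22481940 subsets S of size 7, where X_S = 1 if the K_7 on S is monochromatic.
For a fixed S, the K_7 on S has C(7, 2) = 21 edges. P[all 21 edges red] = (1/2)^21, and likewise for blue, so P[monochromatic] = 2·(1/2)^21 = 2^{1 − 21} = 1/1048576.
Summing: E[X] = C(41, 7) · 2^{1 − 21} = 22481940 · 1/1048576 = 5620485/262144.
Numerically: E[X] ≈ 21.44045.

E[X] = C(41,7)·2^(1−C(7,2)) = 5620485/262144 ≈ 21.44045.


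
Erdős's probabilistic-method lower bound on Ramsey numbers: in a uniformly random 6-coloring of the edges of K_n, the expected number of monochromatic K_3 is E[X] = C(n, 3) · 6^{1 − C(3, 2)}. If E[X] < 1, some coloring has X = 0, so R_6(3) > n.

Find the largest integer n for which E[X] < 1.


We need C(n, 3) · 6^{1 − 3} < 1, i.e. C(n, 3) < 6^{3 − 1} = 36.
Check values of n near the boundary:
  n = 6: C(6, 3) = 20; 20 < 36? YES
  n = 7: C(7, 3) = 35; 35 < 36? YES
  n = 8: C(8, 3) = 56; 56 < 36? NO
The largest n with C(n, 3) < 36 is n = 7 (where E[X] = 35/36 ≈ 0.972222). Hence R_6(3) > 7, i.e. R_6(3) ≥ 8.

Largest n = 7; hence R_6(3) > 7.


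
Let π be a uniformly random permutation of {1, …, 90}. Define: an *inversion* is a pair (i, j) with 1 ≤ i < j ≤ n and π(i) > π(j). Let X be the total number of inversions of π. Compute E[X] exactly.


Write X = Σ X_I over the C(90, 2) = 4005 pairs i < j, with X_I the indicator of one inversion.
There are 4005 indicators.
For each fixed pair i < j, the values π(i) and π(j) are two distinct elements of {1, …, 90} in uniformly random order; by symmetry P[π(i) > π(j)] = 1/2.
By linearity: E[X] = 4005 · (1/2) = C(90, 2) · (1/2) = 4005/2 = 4005/2 ≈ 2002.5000.

E[X] = 4005/2 = 2002.5000.


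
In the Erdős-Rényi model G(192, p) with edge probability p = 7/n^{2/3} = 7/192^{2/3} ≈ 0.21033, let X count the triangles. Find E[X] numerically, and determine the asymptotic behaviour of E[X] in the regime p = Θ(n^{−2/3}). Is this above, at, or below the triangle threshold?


Number of potential triangles: C(192, 3) = 1161280.
Each occurs with probability p³ ≈ (0.21033)³ ≈ 9.3044705e-03.
By linearity: E[X] = C(192, 3)·p³ ≈ 1161280 · 9.3044705e-03 ≈ 10805.09549.
Since α = 2/3 < 1, p = c/n^{2/3} ≫ 1/n is above the triangle threshold p ~ 1/n. Asymptotically E[X] ~ (c³/6)·n^{3(1−α)} = (7³/6)·n^{1} → ∞; triangles are abundant w.h.p.

E[X] ≈ 10805.09549; in regime p = Θ(1/n^{2/3}) E[X] diverges (above the triangle threshold p ~ 1/n).


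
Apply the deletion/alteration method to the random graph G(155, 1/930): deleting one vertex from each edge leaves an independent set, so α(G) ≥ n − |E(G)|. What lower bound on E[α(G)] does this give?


E[|E(G)|] = C(155, 2)·p = 11935 · (1/930) = 77/6.
E[α(G)] ≥ n − E[|E(G)|] = 155 − 77/6 = 853/6.
Numerically: ≈ 142.166667.
(This is only a lower bound; the true E[α(G)] may be larger.)

E[α(G)] ≥ 853/6 ≈ 142.166667.


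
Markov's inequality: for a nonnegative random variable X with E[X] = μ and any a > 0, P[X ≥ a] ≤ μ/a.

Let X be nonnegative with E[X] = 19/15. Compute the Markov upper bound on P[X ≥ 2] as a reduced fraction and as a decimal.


μ = E[X] = 19/15, a = 2.
Markov: P[X ≥ 2] ≤ μ/a = (19/15)/2 = 19/30.
Numerically: ≈ 0.633333.
(Since a = 2 > μ = 1.266667, the bound 19/30 is < 1 and informative.)

P[X ≥ 2] ≤ 19/30 ≈ 0.633333.


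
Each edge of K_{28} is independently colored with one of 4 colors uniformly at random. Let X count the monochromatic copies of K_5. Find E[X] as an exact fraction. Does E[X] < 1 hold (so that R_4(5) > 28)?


E[X] = C(28, 5) · 4^{1 − 10} = 98280 · 4^{−9} = 98280/262144.
As a reduced fraction: E[X] = 12285/32768 ≈ 0.3749.
Is E[X] < 1? YES.
Since E[X] < 1, there exists a 4-coloring of K_{28} with no monochromatic K_5; hence R_4(5) > 28.

E[X] = 12285/32768 ≈ 0.3749; E[X] < 1, so R_4(5) > 28.


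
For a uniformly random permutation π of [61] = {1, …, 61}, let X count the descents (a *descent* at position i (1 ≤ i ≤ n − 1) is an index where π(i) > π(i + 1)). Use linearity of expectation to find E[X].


Write X = Σ X_I over i = 1, …, 60, with X_I the indicator of one descent.
There are 60 indicators.
For each fixed i, the pair (π(i), π(i+1)) is a uniformly random ordered pair of distinct values from {1, …, 61}; by symmetry P[π(i) > π(i+1)] = 1/2.
By linearity: E[X] = 60 · (1/2) = (61 − 1) · (1/2) = 30 ≈ 30.000.

E[X] = 30 = 30.000.


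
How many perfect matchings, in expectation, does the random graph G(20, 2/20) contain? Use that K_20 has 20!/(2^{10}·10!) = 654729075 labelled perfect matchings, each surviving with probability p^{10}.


K_20 has 20!/(2^{10}·10!) = 654729075 labelled perfect matchings.
For each such perfect matching H, let X_H = 1 if all 10 edges of H are present in G. Then P[X_H = 1] = p^{10} = (1/10)^{10} = 1/10000000000.
By linearity: E[X] = Σ_H E[X_H] = 654729075 · p^{10} = 654729075 · 1/10000000000 = 26189163/400000000.
Numerically: E[X] ≈ 0.0654729.

E[X] = 654729075 · (1/10)^{10} = 26189163/400000000 ≈ 0.0654729.


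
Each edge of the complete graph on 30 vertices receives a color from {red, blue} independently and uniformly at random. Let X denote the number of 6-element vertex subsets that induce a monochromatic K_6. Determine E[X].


Let X = Σ_S X_S over the C(30, 6) = 593775 subsets S of size 6, where X_S = 1 if the K_6 on S is monochromatic.
For a fixed S, the K_6 on S has C(6, 2) = 15 edges. P[all 15 edges red] = (1/2)^15, and likewise for blue, so P[monochromatic] = 2·(1/2)^15 = 2^{1 − 15} = 1/16384.
By linearity of expectation: E[X] = C(30, 6) · 2^{1 − 15} = 593775 · 1/16384 = 593775/16384.
Numerically: E[X] ≈ 36.2411.

E[X] = C(30,6)·2^(1−C(6,2)) = 593775/16384 ≈ 36.2411.


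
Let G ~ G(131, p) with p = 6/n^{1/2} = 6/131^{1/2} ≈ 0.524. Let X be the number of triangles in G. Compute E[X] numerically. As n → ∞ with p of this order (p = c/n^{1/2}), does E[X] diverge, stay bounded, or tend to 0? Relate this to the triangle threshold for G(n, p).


Number of potential triangles: C(131, 3) = 366145.
Each occurs with probability p³ ≈ (0.524)³ ≈ 1.44061e-01.
By linearity: E[X] = C(131, 3)·p³ ≈ 366145 · 1.44061e-01 ≈ 52747.261.
Since α = 1/2 < 1, p = c/n^{1/2} ≫ 1/n is above the triangle threshold p ~ 1/n. Asymptotically E[X] ~ (c³/6)·n^{3(1−α)} = (6³/6)·n^{1.5} → ∞; triangles are abundant w.h.p.

E[X] ≈ 52747.261; in regime p = Θ(1/n^{1/2}) E[X] diverges (above the triangle threshold p ~ 1/n).


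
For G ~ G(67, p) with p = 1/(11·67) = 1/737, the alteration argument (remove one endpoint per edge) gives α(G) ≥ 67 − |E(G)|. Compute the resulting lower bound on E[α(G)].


E[|E(G)|] = C(67, 2)·p = 2211 · (1/737) = 3.
E[α(G)] ≥ n − E[|E(G)|] = 67 − 3 = 64.
Numerically: ≈ 64.0000.
(This is only a lower bound; the true E[α(G)] may be larger.)

E[α(G)] ≥ 64 ≈ 64.0000.


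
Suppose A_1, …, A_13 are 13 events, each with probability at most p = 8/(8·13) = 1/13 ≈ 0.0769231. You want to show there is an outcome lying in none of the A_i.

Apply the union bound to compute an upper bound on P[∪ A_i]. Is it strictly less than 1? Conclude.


Union bound: P[∪_{i=1}^{13} A_i] ≤ Σ_i P[A_i] ≤ 13·p = 13·(1/13) = 1.
Numerically: 1 ≈ 1.0000000.
Is 1 < 1? NO.
Since the bound 1 is ≥ 1, the union bound is uninformative here; it does NOT by itself certify existence.

13·p = 1 ≈ 1.0000000; existence NOT certified by the union bound.


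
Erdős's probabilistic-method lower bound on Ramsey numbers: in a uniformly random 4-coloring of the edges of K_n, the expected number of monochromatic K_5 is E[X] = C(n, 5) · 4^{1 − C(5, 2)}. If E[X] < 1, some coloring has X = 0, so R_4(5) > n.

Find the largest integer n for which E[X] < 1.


We need C(n, 5) · 4^{1 − 10} < 1, i.e. C(n, 5) < 4^{10 − 1} = 262144.
Check values of n near the boundary:
  n = 27: C(27, 5) = 80730; 80730 < 262144? YES
  n = 28: C(28, 5) = 98280; 98280 < 262144? YES
  n = 29: C(29, 5) = 118755; 118755 < 262144? YES
  n = 30: C(30, 5) = 142506; 142506 < 262144? YES
  n = 31: C(31, 5) = 169911; 169911 < 262144? YES
  n = 32: C(32, 5) = 201376; 201376 < 262144? YES
  n = 33: C(33, 5) = 237336; 237336 < 262144? YES
  n = 34: C(34, 5) = 278256; 278256 < 262144? NO
  n = 35: C(35, 5) = 324632; 324632 < 262144? NO
The largest n with C(n, 5) < 262144 is n = 33 (where E[X] = 29667/32768 ≈ 0.905365). Hence R_4(5) > 33, i.e. R_4(5) ≥ 34.

Largest n = 33; hence R_4(5) > 33.


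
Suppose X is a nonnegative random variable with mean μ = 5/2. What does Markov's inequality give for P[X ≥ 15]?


μ = E[X] = 5/2, a = 15.
Markov: P[X ≥ 15] ≤ μ/a = (5/2)/15 = 1/6.
Numerically: ≈ 0.167.
(Since a = 15 > μ = 2.500, the bound 1/6 is < 1 and informative.)

P[X ≥ 15] ≤ 1/6 ≈ 0.167.


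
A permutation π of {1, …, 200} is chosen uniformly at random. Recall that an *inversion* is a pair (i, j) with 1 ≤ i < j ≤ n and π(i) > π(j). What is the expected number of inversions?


Write X = Σ X_I over the C(200, 2) = 19900 pairs i < j, with X_I the indicator of one inversion.
There are 19900 indicators.
For each fixed pair i < j, the values π(i) and π(j) are two distinct elements of {1, …, 200} in uniformly random order; by symmetry P[π(i) > π(j)] = 1/2.
By linearity: E[X] = 19900 · (1/2) = C(200, 2) · (1/2) = 19900/2 = 9950 ≈ 9950.0000.

E[X] = 9950 = 9950.0000.


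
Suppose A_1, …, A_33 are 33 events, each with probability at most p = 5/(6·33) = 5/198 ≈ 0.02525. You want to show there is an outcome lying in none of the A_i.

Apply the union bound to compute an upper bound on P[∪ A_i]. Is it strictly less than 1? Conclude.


Union bound: P[∪_{i=1}^{33} A_i] ≤ Σ_i P[A_i] ≤ 33·p = 33·(5/198) = 5/6.
Numerically: 5/6 ≈ 0.83333.
Is 5/6 < 1? YES.
Since P[∪ A_i] ≤ 5/6 < 1, the complement has P[∩ A_i^c] ≥ 1 − 5/6 = 1/6 > 0, so some outcome avoids every A_i.

33·p = 5/6 ≈ 0.83333; existence CERTIFIED by the union bound.


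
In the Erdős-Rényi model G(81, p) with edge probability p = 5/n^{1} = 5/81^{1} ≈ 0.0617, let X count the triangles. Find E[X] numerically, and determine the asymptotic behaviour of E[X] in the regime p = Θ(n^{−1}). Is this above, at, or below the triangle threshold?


Number of potential triangles: C(81, 3) = 85320.
Each occurs with probability p³ ≈ (0.0617)³ ≈ 2.35210e-04.
By linearity: E[X] = C(81, 3)·p³ ≈ 85320 · 2.35210e-04 ≈ 20.068.
Here α = 1, so p = 5/n is exactly at the triangle threshold p ~ 1/n. Asymptotically E[X] → c³/6 = 5³/6 = 125/6 ≈ 20.833, a bounded constant. In this regime the triangle count is asymptotically Poisson(c³/6).

E[X] ≈ 20.068; in regime p = Θ(1/n^{1}) E[X] stays bounded (at the triangle threshold p ~ 1/n).


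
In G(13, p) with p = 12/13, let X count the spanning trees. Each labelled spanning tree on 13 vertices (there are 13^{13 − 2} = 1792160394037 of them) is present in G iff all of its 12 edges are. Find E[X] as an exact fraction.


K_13 has 13^{13 − 2} = 1792160394037 labelled spanning trees.
For each such spanning tree H, let X_H = 1 if all 12 edges of H are present in G. Then P[X_H = 1] = p^{12} = (12/13)^{12} = 8916100448256/23298085122481.
By linearity of expectation: E[X] = Σ_H E[X_H] = 1792160394037 · p^{12} = 1792160394037 · 8916100448256/23298085122481 = 8916100448256/13.
Numerically: E[X] ≈ 6.859e+11.

E[X] = 1792160394037 · (12/13)^{12} = 8916100448256/13 ≈ 6.859e+11.


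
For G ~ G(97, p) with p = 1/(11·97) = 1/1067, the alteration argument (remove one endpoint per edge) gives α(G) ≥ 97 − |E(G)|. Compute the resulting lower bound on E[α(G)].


E[|E(G)|] = C(97, 2)·p = 4656 · (1/1067) = 48/11.
E[α(G)] ≥ n − E[|E(G)|] = 97 − 48/11 = 1019/11.
Numerically: ≈ 92.636.
(This is only a lower bound; the true E[α(G)] may be larger.)

E[α(G)] ≥ 1019/11 ≈ 92.636.


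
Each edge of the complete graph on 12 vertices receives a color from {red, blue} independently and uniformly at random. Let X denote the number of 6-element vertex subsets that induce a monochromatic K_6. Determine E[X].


Let X = Σ_S X_S over the C(12, 6) = 924 subsets S of size 6, where X_S = 1 if the K_6 on S is monochromatic.
For a fixed S, the K_6 on S has C(6, 2) = 15 edges. P[all 15 edges red] = (1/2)^15, and likewise for blue, so P[monochromatic] = 2·(1/2)^15 = 2^{1 − 15} = 1/16384.
By linearity of expectation: E[X] = C(12, 6) · 2^{1 − 15} = 924 · 1/16384 = 231/4096.
Numerically: E[X] ≈ 0.05640.

E[X] = C(12,6)·2^(1−C(6,2)) = 231/4096 ≈ 0.05640.


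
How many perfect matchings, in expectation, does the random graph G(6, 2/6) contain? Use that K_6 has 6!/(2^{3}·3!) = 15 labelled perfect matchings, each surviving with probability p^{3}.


K_6 has 6!/(2^{3}·3!) = 15 labelled perfect matchings.
For each such perfect matching H, let X_H = 1 if all 3 edges of H are present in G. Then P[X_H = 1] = p^{3} = (1/3)^{3} = 1/27.
By linearity of expectation: E[X] = Σ_H E[X_H] = 15 · p^{3} = 15 · 1/27 = 5/9.
Numerically: E[X] ≈ 0.55556.

E[X] = 15 · (1/3)^{3} = 5/9 ≈ 0.55556.


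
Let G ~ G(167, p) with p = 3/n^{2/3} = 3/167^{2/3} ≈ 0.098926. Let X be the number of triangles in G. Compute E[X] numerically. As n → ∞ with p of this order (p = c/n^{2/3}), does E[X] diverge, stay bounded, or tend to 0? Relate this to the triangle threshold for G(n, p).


Number of potential triangles: C(167, 3) = 762355.
Each occurs with probability p³ ≈ (0.098926)³ ≈ 9.6812363e-04.
By linearity: E[X] = C(167, 3)·p³ ≈ 762355 · 9.6812363e-04 ≈ 738.05389.
Since α = 2/3 < 1, p = c/n^{2/3} ≫ 1/n is above the triangle threshold p ~ 1/n. Asymptotically E[X] ~ (c³/6)·n^{3(1−α)} = (3³/6)·n^{1} → ∞; triangles are abundant w.h.p.

E[X] ≈ 738.05389; in regime p = Θ(1/n^{2/3}) E[X] diverges (above the triangle threshold p ~ 1/n).


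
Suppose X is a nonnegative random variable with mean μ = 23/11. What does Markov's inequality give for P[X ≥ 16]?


μ = E[X] = 23/11, a = 16.
Markov: P[X ≥ 16] ≤ μ/a = (23/11)/16 = 23/176.
Numerically: ≈ 0.1307.
(Since a = 16 > μ = 2.0909, the bound 23/176 is < 1 and informative.)

P[X ≥ 16] ≤ 23/176 ≈ 0.1307.


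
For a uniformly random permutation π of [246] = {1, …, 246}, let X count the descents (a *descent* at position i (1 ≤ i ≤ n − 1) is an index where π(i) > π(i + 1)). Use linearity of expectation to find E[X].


Write X = Σ X_I over i = 1, …, 245, with X_I the indicator of one descent.
There are 245 indicators.
For each fixed i, the pair (π(i), π(i+1)) is a uniformly random ordered pair of distinct values from {1, …, 246}; by symmetry P[π(i) > π(i+1)] = 1/2.
By linearity: E[X] = 245 · (1/2) = (246 − 1) · (1/2) = 245/2 ≈ 122.500.

E[X] = 245/2 = 122.500.


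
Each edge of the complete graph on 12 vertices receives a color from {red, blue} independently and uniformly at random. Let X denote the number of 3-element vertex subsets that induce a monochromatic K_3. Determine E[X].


Let X = Σ_S X_S over the C(12, 3) = 220 subsets S of size 3, where X_S = 1 if the K_3 on S is monochromatic.
For a fixed S, the K_3 on S has C(3, 2) = 3 edges. P[all 3 edges red] = (1/2)^3, and likewise for blue, so P[monochromatic] = 2·(1/2)^3 = 2^{1 − 3} = 1/4.
By linearity of expectation: E[X] = C(12, 3) · 2^{1 − 3} = 220 · 1/4 = 55.
Numerically: E[X] ≈ 55.00000.

E[X] = C(12,3)·2^(1−C(3,2)) = 55 ≈ 55.00000.


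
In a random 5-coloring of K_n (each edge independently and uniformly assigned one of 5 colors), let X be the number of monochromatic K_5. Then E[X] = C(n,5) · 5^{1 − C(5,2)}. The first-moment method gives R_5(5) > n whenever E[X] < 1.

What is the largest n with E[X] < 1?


We need C(n, 5) · 5^{1 − 10} < 1, i.e. C(n, 5) < 5^{10 − 1} = 1953125.
Check values of n near the boundary:
  n = 44: C(44, 5) = 1086008; 1086008 < 1953125? YES
  n = 45: C(45, 5) = 1221759; 1221759 < 1953125? YES
  n = 46: C(46, 5) = 1370754; 1370754 < 1953125? YES
  n = 47: C(47, 5) = 1533939; 1533939 < 1953125? YES
  n = 48: C(48, 5) = 1712304; 1712304 < 1953125? YES
  n = 49: C(49, 5) = 1906884; 1906884 < 1953125? YES
  n = 50: C(50, 5) = 2118760; 2118760 < 1953125? NO
The largest n with C(n, 5) < 1953125 is n = 49 (where E[X] = 1906884/1953125 ≈ 0.976). Hence R_5(5) > 49, i.e. R_5(5) ≥ 50.

Largest n = 49; hence R_5(5) > 49.


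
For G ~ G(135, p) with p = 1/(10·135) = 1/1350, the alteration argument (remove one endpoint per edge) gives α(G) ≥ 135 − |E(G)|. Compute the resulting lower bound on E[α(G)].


E[|E(G)|] = C(135, 2)·p = 9045 · (1/1350) = 67/10.
E[α(G)] ≥ n − E[|E(G)|] = 135 − 67/10 = 1283/10.
Numerically: ≈ 128.300000.
(This is only a lower bound; the true E[α(G)] may be larger.)

E[α(G)] ≥ 1283/10 ≈ 128.300000.


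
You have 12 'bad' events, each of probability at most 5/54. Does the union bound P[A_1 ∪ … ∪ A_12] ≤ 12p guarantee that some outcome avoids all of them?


Union bound: P[∪_{i=1}^{12} A_i] ≤ Σ_i P[A_i] ≤ 12·p = 12·(5/54) = 10/9.
Numerically: 10/9 ≈ 1.111111.
Is 10/9 < 1? NO.
Since the bound 10/9 is ≥ 1, the union bound is uninformative here; it does NOT by itself certify existence.

12·p = 10/9 ≈ 1.111111; existence NOT certified by the union bound.


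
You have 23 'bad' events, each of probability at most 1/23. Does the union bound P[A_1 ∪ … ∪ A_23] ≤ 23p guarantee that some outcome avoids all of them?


Union bound: P[∪_{i=1}^{23} A_i] ≤ Σ_i P[A_i] ≤ 23·p = 23·(1/23) = 1.
Numerically: 1 ≈ 1.000.
Is 1 < 1? NO.
Since the bound 1 is ≥ 1, the union bound is uninformative here; it does NOT by itself certify existence.

23·p = 1 ≈ 1.000; existence NOT certified by the union bound.


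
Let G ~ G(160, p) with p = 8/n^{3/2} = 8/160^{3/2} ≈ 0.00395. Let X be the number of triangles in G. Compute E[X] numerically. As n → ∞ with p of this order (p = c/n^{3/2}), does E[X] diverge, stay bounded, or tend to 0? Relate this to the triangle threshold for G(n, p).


Number of potential triangles: C(160, 3) = 669920.
Each occurs with probability p³ ≈ (0.00395)³ ≈ 6.17632e-08.
By linearity: E[X] = C(160, 3)·p³ ≈ 669920 · 6.17632e-08 ≈ 0.041.
Since α = 3/2 > 1, p = c/n^{3/2} = o(1/n) is below the triangle threshold p ~ 1/n. Asymptotically E[X] ~ (c³/6)·n^{3(1−α)} = (8³/6)·n^{-1.5} → 0, so by Markov's inequality G has no triangles w.h.p.

E[X] ≈ 0.041; in regime p = Θ(1/n^{3/2}) E[X] tends to 0 (below the triangle threshold p ~ 1/n).


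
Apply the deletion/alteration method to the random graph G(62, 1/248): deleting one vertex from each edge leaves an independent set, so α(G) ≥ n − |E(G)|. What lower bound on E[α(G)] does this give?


E[|E(G)|] = C(62, 2)·p = 1891 · (1/248) = 61/8.
E[α(G)] ≥ n − E[|E(G)|] = 62 − 61/8 = 435/8.
Numerically: ≈ 54.3750.
(This is only a lower bound; the true E[α(G)] may be larger.)

E[α(G)] ≥ 435/8 ≈ 54.3750.


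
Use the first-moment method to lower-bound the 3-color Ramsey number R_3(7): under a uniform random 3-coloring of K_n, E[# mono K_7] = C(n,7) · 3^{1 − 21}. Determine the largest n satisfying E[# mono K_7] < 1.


We need C(n, 7) · 3^{1 − 21} < 1, i.e. C(n, 7) < 3^{21 − 1} = 3486784401.
Check values of n near the boundary:
  n = 79: C(79, 7) = 2898753715; 2898753715 < 3486784401? YES
  n = 80: C(80, 7) = 3176716400; 3176716400 < 3486784401? YES
  n = 81: C(81, 7) = 3477216600; 3477216600 < 3486784401? YES
  n = 82: C(82, 7) = 3801756816; 3801756816 < 3486784401? NO
  n = 83: C(83, 7) = 4151918628; 4151918628 < 3486784401? NO
The largest n with C(n, 7) < 3486784401 is n = 81 (where E[X] = 42928600/43046721 ≈ 0.997256). Hence R_3(7) > 81, i.e. R_3(7) ≥ 82.

Largest n = 81; hence R_3(7) > 81.


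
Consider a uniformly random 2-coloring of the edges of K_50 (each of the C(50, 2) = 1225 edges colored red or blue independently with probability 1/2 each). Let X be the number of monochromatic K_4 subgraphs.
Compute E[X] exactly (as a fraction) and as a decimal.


Let X = Σ_S X_S over the C(50, 4) = 230300 subsets S of size 4, where X_S = 1 if the K_4 on S is monochromatic.
For a fixed S, the K_4 on S has C(4, 2) = 6 edges. P[all 6 edges red] = (1/2)^6, and likewise for blue, so P[monochromatic] = 2·(1/2)^6 = 2^{1 − 6} = 1/32.
By linearity: E[X] = C(50, 4) · 2^{1 − 6} = 230300 · 1/32 = 57575/8.
Numerically: E[X] ≈ 7196.8750.

E[X] = C(50,4)·2^(1−C(4,2)) = 57575/8 ≈ 7196.8750.


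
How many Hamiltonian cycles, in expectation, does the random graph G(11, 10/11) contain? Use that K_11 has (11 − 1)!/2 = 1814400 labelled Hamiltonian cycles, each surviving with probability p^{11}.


K_11 has (11 − 1)!/2 = 1814400 labelled Hamiltonian cycles.
For each such Hamiltonian cycle H, let X_H = 1 if all 11 edges of H are present in G. Then P[X_H = 1] = p^{11} = (10/11)^{11} = 100000000000/285311670611.
By linearity of expectation: E[X] = Σ_H E[X_H] = 1814400 · p^{11} = 1814400 · 100000000000/285311670611 = 181440000000000000/285311670611.
Numerically: E[X] ≈ 635936.

E[X] = 1814400 · (10/11)^{11} = 181440000000000000/285311670611 ≈ 635936.


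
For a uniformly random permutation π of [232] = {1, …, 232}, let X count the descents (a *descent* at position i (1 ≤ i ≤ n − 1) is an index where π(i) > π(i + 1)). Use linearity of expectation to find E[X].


Write X = Σ X_I over i = 1, …, 231, with X_I the indicator of one descent.
There are 231 indicators.
For each fixed i, the pair (π(i), π(i+1)) is a uniformly random ordered pair of distinct values from {1, …, 232}; by symmetry P[π(i) > π(i+1)] = 1/2.
By linearity: E[X] = 231 · (1/2) = (232 − 1) · (1/2) = 231/2 ≈ 115.50000.

E[X] = 231/2 = 115.50000.


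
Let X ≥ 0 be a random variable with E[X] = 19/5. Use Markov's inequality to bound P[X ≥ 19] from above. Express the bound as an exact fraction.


μ = E[X] = 19/5, a = 19.
Markov: P[X ≥ 19] ≤ μ/a = (19/5)/19 = 1/5.
Numerically: ≈ 0.200.
(Since a = 19 > μ = 3.800, the bound 1/5 is < 1 and informative.)

P[X ≥ 19] ≤ 1/5 ≈ 0.200.
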